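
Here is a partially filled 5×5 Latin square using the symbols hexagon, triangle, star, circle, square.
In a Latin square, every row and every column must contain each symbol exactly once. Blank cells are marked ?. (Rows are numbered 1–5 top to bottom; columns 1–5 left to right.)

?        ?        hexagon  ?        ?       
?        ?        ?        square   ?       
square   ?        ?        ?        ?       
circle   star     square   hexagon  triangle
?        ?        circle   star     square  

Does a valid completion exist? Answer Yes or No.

No row or column among the givens repeats a symbol, and propagating forced cells runs into no contradiction.
One valid completion exists (for instance, triangle square hexagon circle star / star circle triangle square hexagon / square hexagon star triangle circle / circle star square hexagon triangle / hexagon triangle circle star square).

Yes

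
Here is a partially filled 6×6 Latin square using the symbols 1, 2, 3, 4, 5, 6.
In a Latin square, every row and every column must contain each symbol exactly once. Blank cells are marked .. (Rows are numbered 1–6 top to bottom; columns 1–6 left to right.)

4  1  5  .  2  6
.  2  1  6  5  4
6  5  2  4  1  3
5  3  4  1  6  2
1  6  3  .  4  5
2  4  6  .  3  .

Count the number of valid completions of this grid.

1

Row 1, column 4: eliminating its row and column leaves {3}.
Row 2, column 1: eliminating its row and column leaves {3}.
Row 5, column 4: eliminating its row and column leaves {2}.
Row 6, column 4: eliminating its row and column leaves {5}.
Row 6, column 6: eliminating its row and column leaves {1}.
Only one assignment across all blanks avoids any row or column repeat, giving 1 completion.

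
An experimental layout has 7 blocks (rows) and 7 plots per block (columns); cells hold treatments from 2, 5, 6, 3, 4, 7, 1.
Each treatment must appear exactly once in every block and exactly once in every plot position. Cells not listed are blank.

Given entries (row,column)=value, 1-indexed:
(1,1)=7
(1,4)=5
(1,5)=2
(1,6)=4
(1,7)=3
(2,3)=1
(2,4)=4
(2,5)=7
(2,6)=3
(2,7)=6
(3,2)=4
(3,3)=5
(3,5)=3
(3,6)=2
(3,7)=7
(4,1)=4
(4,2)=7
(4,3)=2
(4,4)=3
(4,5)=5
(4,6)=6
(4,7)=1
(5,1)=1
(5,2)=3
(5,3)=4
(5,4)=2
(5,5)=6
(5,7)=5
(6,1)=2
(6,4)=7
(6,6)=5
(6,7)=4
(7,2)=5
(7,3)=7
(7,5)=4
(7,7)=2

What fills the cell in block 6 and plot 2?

Block 1, plot 3: block 1 has {2, 5, 3, 4, 7} and plot 3 has {2, 5, 4, 7, 1}, leaving only 6.
Block 1, plot 2: block 1 has {2, 5, 6, 3, 4, 7} and plot 2 has {5, 3, 4, 7}, leaving only 1.
Block 6 already has {2, 5, 4, 7} and plot 2 already has {5, 3, 4, 7, 1}, so block 6, plot 2 must be 6.

6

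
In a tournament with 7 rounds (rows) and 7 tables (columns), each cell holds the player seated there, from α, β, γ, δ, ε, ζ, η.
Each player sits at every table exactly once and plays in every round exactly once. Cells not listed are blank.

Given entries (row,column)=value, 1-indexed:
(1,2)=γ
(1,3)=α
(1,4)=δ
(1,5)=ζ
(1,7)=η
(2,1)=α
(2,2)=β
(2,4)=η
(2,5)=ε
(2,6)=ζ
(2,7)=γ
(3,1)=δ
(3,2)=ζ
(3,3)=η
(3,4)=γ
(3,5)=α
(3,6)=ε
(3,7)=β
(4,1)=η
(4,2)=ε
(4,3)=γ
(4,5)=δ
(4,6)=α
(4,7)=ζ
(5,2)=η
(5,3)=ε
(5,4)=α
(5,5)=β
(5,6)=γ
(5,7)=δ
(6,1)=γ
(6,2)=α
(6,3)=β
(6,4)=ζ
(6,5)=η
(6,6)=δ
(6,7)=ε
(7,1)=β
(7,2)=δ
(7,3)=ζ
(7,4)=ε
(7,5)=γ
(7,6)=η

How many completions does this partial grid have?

Round 1, table 1: eliminating its round and table leaves {ε}.
Round 1, table 6: eliminating its round and table leaves {β}.
Round 2, table 3: eliminating its round and table leaves {δ}.
Round 4, table 4: eliminating its round and table leaves {β}.
Round 5, table 1: eliminating its round and table leaves {ζ}.
Round 7, table 7: eliminating its round and table leaves {α}.
Only one assignment across all blanks avoids any round or table repeat, giving 1 completion.

1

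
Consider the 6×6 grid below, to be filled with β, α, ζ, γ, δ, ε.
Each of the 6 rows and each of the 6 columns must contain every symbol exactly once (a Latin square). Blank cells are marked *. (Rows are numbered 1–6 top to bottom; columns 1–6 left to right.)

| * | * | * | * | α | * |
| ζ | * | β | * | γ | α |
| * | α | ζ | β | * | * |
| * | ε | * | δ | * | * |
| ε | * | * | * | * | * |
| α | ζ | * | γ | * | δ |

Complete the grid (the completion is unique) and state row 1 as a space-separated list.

Row 2, column 2: row 2 has {β, α, ζ, γ} and column 2 has {α, ζ, ε}, leaving only δ.
Row 2, column 4: row 2 has {β, α, ζ, γ, δ} and column 4 has {β, γ, δ}, leaving only ε.
Row 1, column 4: row 1 has {α} and column 4 has {β, γ, δ, ε}, leaving only ζ.
Row 5, column 4: row 5 has {ε} and column 4 has {β, ζ, γ, δ, ε}, leaving only α.
Row 6, column 3: row 6 has {α, ζ, γ, δ} and column 3 has {β, ζ}, leaving only ε.
Row 6, column 5: row 6 has {α, ζ, γ, δ, ε} and column 5 has {α, γ}, leaving only β.
Row 4, column 5: row 4 has {δ, ε} and column 5 has {β, α, γ}, leaving only ζ.
Row 5, column 5: row 5 has {α, ε} and column 5 has {β, α, ζ, γ}, leaving only δ.
Row 3, column 5: row 3 has {β, α, ζ} and column 5 has {β, α, ζ, γ, δ}, leaving only ε.
Row 3, column 6: row 3 has {β, α, ζ, ε} and column 6 has {α, δ}, leaving only γ.
Row 3, column 1: row 3 has {β, α, ζ, γ, ε} and column 1 has {α, ζ, ε}, leaving only δ.
Row 4, column 6: row 4 has {ζ, δ, ε} and column 6 has {α, γ, δ}, leaving only β.
Row 1, column 6: row 1 has {α, ζ} and column 6 has {β, α, γ, δ}, leaving only ε.
Row 4, column 1: row 4 has {β, ζ, δ, ε} and column 1 has {α, ζ, δ, ε}, leaving only γ.
Row 1, column 1: row 1 has {α, ζ, ε} and column 1 has {α, ζ, γ, δ, ε}, leaving only β.
Row 1, column 2: row 1 has {β, α, ζ, ε} and column 2 has {α, ζ, δ, ε}, leaving only γ.
Row 1, column 3: row 1 has {β, α, ζ, γ, ε} and column 3 has {β, ζ, ε}, leaving only δ.
So row 1 reads: β γ δ ζ α ε.

β γ δ ζ α ε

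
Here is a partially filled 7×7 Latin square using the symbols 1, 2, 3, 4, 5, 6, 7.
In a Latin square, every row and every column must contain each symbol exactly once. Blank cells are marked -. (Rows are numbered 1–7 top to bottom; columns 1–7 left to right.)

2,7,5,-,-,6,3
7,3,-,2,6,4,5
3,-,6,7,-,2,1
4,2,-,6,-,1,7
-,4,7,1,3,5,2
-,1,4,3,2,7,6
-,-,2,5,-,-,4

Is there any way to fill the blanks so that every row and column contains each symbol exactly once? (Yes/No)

No row or column among the givens repeats a symbol, and propagating forced cells runs into no contradiction.
One valid completion exists (for instance, 2 7 5 4 1 6 3 / 7 3 1 2 6 4 5 / 3 5 6 7 4 2 1 / 4 2 3 6 5 1 7 / 6 4 7 1 3 5 2 / 5 1 4 3 2 7 6 / 1 6 2 5 7 3 4).

Yes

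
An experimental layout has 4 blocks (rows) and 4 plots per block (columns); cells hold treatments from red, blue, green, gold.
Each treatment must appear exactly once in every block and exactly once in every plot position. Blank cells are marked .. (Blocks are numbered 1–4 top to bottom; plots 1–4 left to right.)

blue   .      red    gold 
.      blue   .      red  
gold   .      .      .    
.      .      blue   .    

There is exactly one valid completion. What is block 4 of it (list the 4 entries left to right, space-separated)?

red gold blue green

Block 4, plot 4: block 4 has {blue} and plot 4 has {red, gold}, leaving only green.
Block 4, plot 1: block 4 has {blue, green} and plot 1 has {blue, gold}, leaving only red.
Block 4, plot 2: block 4 has {red, blue, green} and plot 2 has {blue}, leaving only gold.
So block 4 reads: red gold blue green.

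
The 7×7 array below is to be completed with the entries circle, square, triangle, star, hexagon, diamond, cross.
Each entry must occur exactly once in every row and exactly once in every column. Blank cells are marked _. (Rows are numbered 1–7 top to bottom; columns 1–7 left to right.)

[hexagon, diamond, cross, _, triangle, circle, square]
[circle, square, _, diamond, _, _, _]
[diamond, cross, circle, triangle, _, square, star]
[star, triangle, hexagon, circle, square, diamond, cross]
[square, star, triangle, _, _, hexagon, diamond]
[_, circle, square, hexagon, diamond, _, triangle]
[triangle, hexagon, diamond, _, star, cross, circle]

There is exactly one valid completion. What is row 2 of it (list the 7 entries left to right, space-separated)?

Row 2, column 3: row 2 has {circle, square, diamond} and column 3 has {circle, square, triangle, hexagon, diamond, cross}, leaving only star.
Row 2, column 6: row 2 has {circle, square, star, diamond} and column 6 has {circle, square, hexagon, diamond, cross}, leaving only triangle.
Row 2, column 7: row 2 has {circle, square, triangle, star, diamond} and column 7 has {circle, square, triangle, star, diamond, cross}, leaving only hexagon.
Row 2, column 5: row 2 has {circle, square, triangle, star, hexagon, diamond} and column 5 has {square, triangle, star, diamond}, leaving only cross.
So row 2 reads: circle square star diamond cross triangle hexagon.

circle square star diamond cross triangle hexagon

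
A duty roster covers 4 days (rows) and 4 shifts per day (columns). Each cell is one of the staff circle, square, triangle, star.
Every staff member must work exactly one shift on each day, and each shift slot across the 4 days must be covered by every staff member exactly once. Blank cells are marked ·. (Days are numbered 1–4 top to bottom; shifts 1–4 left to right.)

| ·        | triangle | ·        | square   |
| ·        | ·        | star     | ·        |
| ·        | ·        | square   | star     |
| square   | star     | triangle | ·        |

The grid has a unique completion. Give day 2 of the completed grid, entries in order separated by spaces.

circle square star triangle

Day 1, shift 3: day 1 has {square, triangle} and shift 3 has {square, triangle, star}, leaving only circle.
Day 1, shift 1: day 1 has {circle, square, triangle} and shift 1 has {square}, leaving only star.
Day 3, shift 2: day 3 has {square, star} and shift 2 has {triangle, star}, leaving only circle.
Day 2, shift 2: day 2 has {star} and shift 2 has {circle, triangle, star}, leaving only square.
Day 3, shift 1: day 3 has {circle, square, star} and shift 1 has {square, star}, leaving only triangle.
Day 2, shift 1: day 2 has {square, star} and shift 1 has {square, triangle, star}, leaving only circle.
Day 2, shift 4: day 2 has {circle, square, star} and shift 4 has {square, star}, leaving only triangle.
So day 2 reads: circle square star triangle.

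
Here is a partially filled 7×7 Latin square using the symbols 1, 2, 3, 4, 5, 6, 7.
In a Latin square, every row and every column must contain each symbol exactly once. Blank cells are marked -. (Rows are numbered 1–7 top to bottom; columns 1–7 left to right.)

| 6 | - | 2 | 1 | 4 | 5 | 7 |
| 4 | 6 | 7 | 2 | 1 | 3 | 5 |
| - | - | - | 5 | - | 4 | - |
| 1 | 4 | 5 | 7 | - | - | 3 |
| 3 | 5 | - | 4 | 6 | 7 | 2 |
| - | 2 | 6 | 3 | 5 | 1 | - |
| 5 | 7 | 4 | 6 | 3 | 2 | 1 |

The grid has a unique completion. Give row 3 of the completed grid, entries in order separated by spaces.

Row 3, column 7: row 3 has {4, 5} and column 7 has {1, 2, 3, 5, 7}, leaving only 6.
Row 1, column 2: row 1 has {1, 2, 4, 5, 6, 7} and column 2 has {2, 4, 5, 6, 7}, leaving only 3.
Row 3, column 2: row 3 has {4, 5, 6} and column 2 has {2, 3, 4, 5, 6, 7}, leaving only 1.
Row 3, column 3: row 3 has {1, 4, 5, 6} and column 3 has {2, 4, 5, 6, 7}, leaving only 3.
Row 4, column 5: row 4 has {1, 3, 4, 5, 7} and column 5 has {1, 3, 4, 5, 6}, leaving only 2.
Row 3, column 5: row 3 has {1, 3, 4, 5, 6} and column 5 has {1, 2, 3, 4, 5, 6}, leaving only 7.
Row 3, column 1: row 3 has {1, 3, 4, 5, 6, 7} and column 1 has {1, 3, 4, 5, 6}, leaving only 2.
So row 3 reads: 2 1 3 5 7 4 6.

2 1 3 5 7 4 6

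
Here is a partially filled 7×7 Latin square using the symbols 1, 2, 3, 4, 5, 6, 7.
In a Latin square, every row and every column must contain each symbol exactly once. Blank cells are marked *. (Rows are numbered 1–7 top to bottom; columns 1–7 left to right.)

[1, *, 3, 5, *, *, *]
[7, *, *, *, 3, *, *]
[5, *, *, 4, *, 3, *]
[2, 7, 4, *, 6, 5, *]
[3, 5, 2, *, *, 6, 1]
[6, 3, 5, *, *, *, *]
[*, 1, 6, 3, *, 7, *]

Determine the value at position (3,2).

2

Row 2, column 3: row 2 has {3, 7} and column 3 has {2, 3, 4, 5, 6}, leaving only 1.
Row 3, column 3: row 3 has {3, 4, 5} and column 3 has {1, 2, 3, 4, 5, 6}, leaving only 7.
Row 4, column 4: row 4 has {2, 4, 5, 6, 7} and column 4 has {3, 4, 5}, leaving only 1.
Row 4, column 7: row 4 has {1, 2, 4, 5, 6, 7} and column 7 has {1}, leaving only 3.
Row 5, column 4: row 5 has {1, 2, 3, 5, 6} and column 4 has {1, 3, 4, 5}, leaving only 7.
Row 5, column 5: row 5 has {1, 2, 3, 5, 6, 7} and column 5 has {3, 6}, leaving only 4.
Row 6, column 4: row 6 has {3, 5, 6} and column 4 has {1, 3, 4, 5, 7}, leaving only 2.
Row 2, column 4: row 2 has {1, 3, 7} and column 4 has {1, 2, 3, 4, 5, 7}, leaving only 6.
Row 7, column 1: row 7 has {1, 3, 6, 7} and column 1 has {1, 2, 3, 5, 6, 7}, leaving only 4.
Row 3, column 2 is narrowed to {2, 6}.
If it were 6, then row 1, column 6 would be left with no valid symbol.
So row 3, column 2 must be 2.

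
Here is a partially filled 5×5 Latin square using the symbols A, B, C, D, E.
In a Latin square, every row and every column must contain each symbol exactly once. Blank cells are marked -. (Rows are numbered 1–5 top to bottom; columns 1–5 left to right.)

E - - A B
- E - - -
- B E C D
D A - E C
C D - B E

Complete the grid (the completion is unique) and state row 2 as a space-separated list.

Row 2, column 4: row 2 has {E} and column 4 has {A, B, C, E}, leaving only D.
Row 2, column 5: row 2 has {D, E} and column 5 has {B, C, D, E}, leaving only A.
Row 2, column 1: row 2 has {A, D, E} and column 1 has {C, D, E}, leaving only B.
Row 2, column 3: row 2 has {A, B, D, E} and column 3 has {E}, leaving only C.
So row 2 reads: B E C D A.

B E C D A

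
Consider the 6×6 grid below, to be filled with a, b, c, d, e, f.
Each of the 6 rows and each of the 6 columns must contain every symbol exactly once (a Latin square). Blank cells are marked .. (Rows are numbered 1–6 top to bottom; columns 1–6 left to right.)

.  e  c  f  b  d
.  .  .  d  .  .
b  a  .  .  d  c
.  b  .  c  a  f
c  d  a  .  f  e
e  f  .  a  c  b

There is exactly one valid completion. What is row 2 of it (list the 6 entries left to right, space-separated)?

f c b d e a

Row 2, column 2: row 2 has {d} and column 2 has {a, b, d, e, f}, leaving only c.
Row 2, column 5: row 2 has {c, d} and column 5 has {a, b, c, d, f}, leaving only e.
Row 2, column 6: row 2 has {c, d, e} and column 6 has {b, c, d, e, f}, leaving only a.
Row 2, column 1: row 2 has {a, c, d, e} and column 1 has {b, c, e}, leaving only f.
Row 2, column 3: row 2 has {a, c, d, e, f} and column 3 has {a, c}, leaving only b.
So row 2 reads: f c b d e a.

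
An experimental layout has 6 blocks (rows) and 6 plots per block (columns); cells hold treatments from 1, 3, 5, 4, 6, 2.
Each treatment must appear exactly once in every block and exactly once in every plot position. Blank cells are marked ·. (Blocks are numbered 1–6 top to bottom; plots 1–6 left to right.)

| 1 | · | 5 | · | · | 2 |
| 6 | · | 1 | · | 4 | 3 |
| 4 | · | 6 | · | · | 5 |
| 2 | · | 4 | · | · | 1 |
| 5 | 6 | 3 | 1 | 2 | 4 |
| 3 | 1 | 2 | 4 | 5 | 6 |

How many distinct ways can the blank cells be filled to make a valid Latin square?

Block 1, plot 2: eliminating its block and plot leaves {3, 4}.
Block 1, plot 4: eliminating its block and plot leaves {3, 6}.
Block 1, plot 5: eliminating its block and plot leaves {3, 6}.
Block 2, plot 2: eliminating its block and plot leaves {5, 2}.
Block 2, plot 4: eliminating its block and plot leaves {5, 2}.
Block 3, plot 2: eliminating its block and plot leaves {3, 2}.
Block 3, plot 4: eliminating its block and plot leaves {3, 2}.
Block 3, plot 5: eliminating its block and plot leaves {1, 3}.
Block 4, plot 2: eliminating its block and plot leaves {3, 5}.
Block 4, plot 4: eliminating its block and plot leaves {3, 5, 6}.
Block 4, plot 5: eliminating its block and plot leaves {3, 6}.
Enumerating the assignments across these blanks that avoid any block or plot repeat gives 3 completions.

3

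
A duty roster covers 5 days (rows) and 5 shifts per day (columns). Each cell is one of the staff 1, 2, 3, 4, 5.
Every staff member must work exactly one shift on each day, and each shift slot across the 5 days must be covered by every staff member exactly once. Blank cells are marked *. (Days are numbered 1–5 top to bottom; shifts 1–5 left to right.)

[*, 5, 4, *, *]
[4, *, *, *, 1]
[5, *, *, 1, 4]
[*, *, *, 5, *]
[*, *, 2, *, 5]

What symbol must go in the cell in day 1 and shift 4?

Day 3, shift 3: day 3 has {1, 4, 5} and shift 3 has {2, 4}, leaving only 3.
Day 2, shift 3: day 2 has {1, 4} and shift 3 has {2, 3, 4}, leaving only 5.
Day 3, shift 2: day 3 has {1, 3, 4, 5} and shift 2 has {5}, leaving only 2.
Day 2, shift 2: day 2 has {1, 4, 5} and shift 2 has {2, 5}, leaving only 3.
Day 2, shift 4: day 2 has {1, 3, 4, 5} and shift 4 has {1, 5}, leaving only 2.
Day 1 already has {4, 5} and shift 4 already has {1, 2, 5}, so day 1, shift 4 must be 3.

3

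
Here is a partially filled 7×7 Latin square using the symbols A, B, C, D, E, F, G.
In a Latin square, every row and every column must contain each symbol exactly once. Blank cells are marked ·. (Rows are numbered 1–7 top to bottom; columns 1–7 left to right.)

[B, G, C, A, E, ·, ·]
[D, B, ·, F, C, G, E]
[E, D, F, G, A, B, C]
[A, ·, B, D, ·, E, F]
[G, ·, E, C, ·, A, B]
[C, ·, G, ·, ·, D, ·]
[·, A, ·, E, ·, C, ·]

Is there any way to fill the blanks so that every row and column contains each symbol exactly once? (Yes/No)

No row or column among the givens repeats a symbol, and propagating forced cells runs into no contradiction.
One valid completion exists (for instance, B G C A E F D / D B A F C G E / E D F G A B C / A C B D G E F / G F E C D A B / C E G B F D A / F A D E B C G).

Yes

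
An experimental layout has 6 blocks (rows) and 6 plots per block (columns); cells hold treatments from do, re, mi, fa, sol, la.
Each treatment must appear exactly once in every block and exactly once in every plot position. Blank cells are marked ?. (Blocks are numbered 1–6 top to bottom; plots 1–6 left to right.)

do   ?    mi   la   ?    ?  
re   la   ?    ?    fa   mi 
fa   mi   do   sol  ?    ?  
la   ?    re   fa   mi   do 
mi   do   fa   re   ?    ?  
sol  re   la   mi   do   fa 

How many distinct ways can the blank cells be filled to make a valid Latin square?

Block 1, plot 2: eliminating its block and plot leaves {fa, sol}.
Block 1, plot 5: eliminating its block and plot leaves {re, sol}.
Block 1, plot 6: eliminating its block and plot leaves {re, sol}.
Block 2, plot 3: eliminating its block and plot leaves {sol}.
Block 2, plot 4: eliminating its block and plot leaves {do}.
Block 3, plot 5: eliminating its block and plot leaves {re, la}.
Block 3, plot 6: eliminating its block and plot leaves {re, la}.
Block 4, plot 2: eliminating its block and plot leaves {sol}.
Block 5, plot 5: eliminating its block and plot leaves {sol, la}.
Block 5, plot 6: eliminating its block and plot leaves {sol, la}.
Enumerating the assignments across these blanks that avoid any block or plot repeat gives 2 completions.

2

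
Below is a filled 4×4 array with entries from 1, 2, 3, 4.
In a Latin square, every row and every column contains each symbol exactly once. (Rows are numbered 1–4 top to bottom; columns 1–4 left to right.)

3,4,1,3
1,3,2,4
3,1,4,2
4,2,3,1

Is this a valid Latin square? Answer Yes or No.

No

Row 1 contains 3 twice (at columns 1 and 4), so it is not a permutation.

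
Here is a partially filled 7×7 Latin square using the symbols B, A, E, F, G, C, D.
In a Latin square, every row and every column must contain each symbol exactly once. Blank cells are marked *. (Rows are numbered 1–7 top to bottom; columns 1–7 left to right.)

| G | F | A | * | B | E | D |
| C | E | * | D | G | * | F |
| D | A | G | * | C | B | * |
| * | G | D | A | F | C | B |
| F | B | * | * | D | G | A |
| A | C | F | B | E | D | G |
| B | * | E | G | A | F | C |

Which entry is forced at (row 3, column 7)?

Row 3 already has {B, A, G, C, D} and column 7 already has {B, A, F, G, C, D}, so row 3, column 7 must be E.

E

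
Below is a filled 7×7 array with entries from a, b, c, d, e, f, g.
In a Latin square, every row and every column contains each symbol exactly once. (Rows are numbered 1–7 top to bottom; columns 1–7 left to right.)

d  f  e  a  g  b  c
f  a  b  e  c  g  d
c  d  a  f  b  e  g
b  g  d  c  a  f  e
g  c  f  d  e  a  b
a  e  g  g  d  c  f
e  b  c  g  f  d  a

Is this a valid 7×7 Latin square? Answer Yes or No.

No

Row 6 contains g twice (at columns 3 and 4), so it is not a permutation.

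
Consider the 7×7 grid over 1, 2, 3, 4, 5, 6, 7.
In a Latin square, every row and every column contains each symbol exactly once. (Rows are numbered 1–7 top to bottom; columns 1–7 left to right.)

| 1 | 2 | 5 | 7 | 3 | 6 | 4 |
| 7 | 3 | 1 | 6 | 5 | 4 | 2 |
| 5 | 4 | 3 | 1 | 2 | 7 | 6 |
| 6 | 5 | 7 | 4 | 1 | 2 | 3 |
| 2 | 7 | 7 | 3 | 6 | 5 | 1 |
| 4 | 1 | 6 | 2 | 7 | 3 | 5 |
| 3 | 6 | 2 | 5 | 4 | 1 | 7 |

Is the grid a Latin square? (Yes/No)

No

Column 3 contains 7 twice (at rows 4 and 5), so it is not a permutation.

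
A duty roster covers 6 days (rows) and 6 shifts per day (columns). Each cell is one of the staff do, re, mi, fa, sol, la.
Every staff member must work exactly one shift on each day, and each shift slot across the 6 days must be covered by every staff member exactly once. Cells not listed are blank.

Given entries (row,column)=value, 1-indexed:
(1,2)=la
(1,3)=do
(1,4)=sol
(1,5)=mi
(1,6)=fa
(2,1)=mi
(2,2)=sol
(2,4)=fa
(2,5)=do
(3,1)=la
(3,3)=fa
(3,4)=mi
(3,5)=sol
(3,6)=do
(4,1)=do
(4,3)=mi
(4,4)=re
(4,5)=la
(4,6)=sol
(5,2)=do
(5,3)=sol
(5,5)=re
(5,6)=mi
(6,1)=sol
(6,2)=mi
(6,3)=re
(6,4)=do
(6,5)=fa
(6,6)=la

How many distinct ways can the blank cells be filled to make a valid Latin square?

Day 1, shift 1: eliminating its day and shift leaves {re}.
Day 2, shift 3: eliminating its day and shift leaves {la}.
Day 2, shift 6: eliminating its day and shift leaves {re}.
Day 3, shift 2: eliminating its day and shift leaves {re}.
Day 4, shift 2: eliminating its day and shift leaves {fa}.
Day 5, shift 1: eliminating its day and shift leaves {fa}.
Day 5, shift 4: eliminating its day and shift leaves {la}.
Only one assignment across all blanks avoids any day or shift repeat, giving 1 completion.

1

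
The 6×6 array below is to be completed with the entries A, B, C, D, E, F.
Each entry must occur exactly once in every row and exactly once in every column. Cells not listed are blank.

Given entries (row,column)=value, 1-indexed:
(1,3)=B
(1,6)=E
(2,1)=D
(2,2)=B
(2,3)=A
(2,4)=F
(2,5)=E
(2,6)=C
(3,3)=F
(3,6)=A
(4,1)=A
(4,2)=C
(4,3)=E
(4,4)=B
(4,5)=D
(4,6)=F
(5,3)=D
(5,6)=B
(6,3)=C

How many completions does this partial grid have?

Row 1, column 1: eliminating its row and column leaves {C, F}.
Row 1, column 2: eliminating its row and column leaves {A, D, F}.
Row 1, column 4: eliminating its row and column leaves {A, C, D}.
Row 1, column 5: eliminating its row and column leaves {A, C, F}.
Row 3, column 1: eliminating its row and column leaves {B, C, E}.
Row 3, column 2: eliminating its row and column leaves {D, E}.
Row 3, column 4: eliminating its row and column leaves {C, D, E}.
Row 3, column 5: eliminating its row and column leaves {B, C}.
Row 5, column 1: eliminating its row and column leaves {C, E, F}.
Row 5, column 2: eliminating its row and column leaves {A, E, F}.
Row 5, column 4: eliminating its row and column leaves {A, C, E}.
Row 5, column 5: eliminating its row and column leaves {A, C, F}.
Row 6, column 1: eliminating its row and column leaves {B, E, F}.
Row 6, column 2: eliminating its row and column leaves {A, D, E, F}.
Row 6, column 4: eliminating its row and column leaves {A, D, E}.
Row 6, column 5: eliminating its row and column leaves {A, B, F}.
Row 6, column 6: eliminating its row and column leaves {D}.
Enumerating the assignments across these blanks that avoid any row or column repeat gives 14 completions.

14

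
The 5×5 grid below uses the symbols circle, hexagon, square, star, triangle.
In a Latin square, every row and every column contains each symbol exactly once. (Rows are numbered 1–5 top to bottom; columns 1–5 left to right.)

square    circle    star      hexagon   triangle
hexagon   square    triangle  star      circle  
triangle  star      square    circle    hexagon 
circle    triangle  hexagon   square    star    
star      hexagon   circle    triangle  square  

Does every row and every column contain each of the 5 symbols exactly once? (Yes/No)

Each row is a permutation of the 5 symbols, and so is each column.

Yes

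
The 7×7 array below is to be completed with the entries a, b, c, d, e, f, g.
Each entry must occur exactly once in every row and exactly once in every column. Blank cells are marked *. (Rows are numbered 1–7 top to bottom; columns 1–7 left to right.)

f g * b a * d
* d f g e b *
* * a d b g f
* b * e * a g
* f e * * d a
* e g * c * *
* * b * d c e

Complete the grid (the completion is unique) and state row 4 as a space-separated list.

Row 4, column 5: row 4 has {a, b, e, g} and column 5 has {a, b, c, d, e}, leaving only f.
Row 1, column 3: row 1 has {a, b, d, f, g} and column 3 has {a, b, e, f, g}, leaving only c.
Row 4, column 3: row 4 has {a, b, e, f, g} and column 3 has {a, b, c, e, f, g}, leaving only d.
Row 4, column 1: row 4 has {a, b, d, e, f, g} and column 1 has {f}, leaving only c.
So row 4 reads: c b d e f a g.

c b d e f a g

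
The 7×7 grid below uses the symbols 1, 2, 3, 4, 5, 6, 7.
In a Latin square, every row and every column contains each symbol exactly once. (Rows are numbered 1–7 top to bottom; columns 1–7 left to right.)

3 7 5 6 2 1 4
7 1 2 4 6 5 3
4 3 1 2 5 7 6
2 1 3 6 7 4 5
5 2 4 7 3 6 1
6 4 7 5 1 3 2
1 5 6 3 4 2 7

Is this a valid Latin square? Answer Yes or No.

No

Every row is a permutation, but column 4 contains 6 twice (at rows 1 and 4).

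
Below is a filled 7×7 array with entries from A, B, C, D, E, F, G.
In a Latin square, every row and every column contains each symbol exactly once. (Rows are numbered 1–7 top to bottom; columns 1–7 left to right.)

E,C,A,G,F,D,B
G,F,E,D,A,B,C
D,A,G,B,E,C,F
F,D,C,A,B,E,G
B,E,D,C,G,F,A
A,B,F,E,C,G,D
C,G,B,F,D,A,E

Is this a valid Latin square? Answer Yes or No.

Yes

Each row is a permutation of the 7 symbols, and so is each column.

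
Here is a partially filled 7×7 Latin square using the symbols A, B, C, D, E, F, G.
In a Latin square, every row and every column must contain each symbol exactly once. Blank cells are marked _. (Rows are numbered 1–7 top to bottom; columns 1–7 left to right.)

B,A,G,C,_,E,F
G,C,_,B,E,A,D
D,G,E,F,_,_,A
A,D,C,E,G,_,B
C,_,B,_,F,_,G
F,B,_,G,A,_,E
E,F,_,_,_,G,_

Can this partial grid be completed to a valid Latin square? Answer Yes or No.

Yes

No row or column among the givens repeats a symbol, and propagating forced cells runs into no contradiction.
One valid completion exists (for instance, B A G C D E F / G C F B E A D / D G E F C B A / A D C E G F B / C E B A F D G / F B D G A C E / E F A D B G C).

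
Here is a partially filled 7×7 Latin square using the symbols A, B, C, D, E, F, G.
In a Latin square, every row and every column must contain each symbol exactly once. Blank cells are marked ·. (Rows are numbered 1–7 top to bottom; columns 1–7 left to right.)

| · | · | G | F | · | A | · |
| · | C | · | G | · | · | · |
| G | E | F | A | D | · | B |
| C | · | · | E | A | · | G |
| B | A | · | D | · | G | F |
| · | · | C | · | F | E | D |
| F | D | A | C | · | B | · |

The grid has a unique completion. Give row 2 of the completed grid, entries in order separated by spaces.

Row 1, column 2: row 1 has {A, F, G} and column 2 has {A, C, D, E}, leaving only B.
Row 3, column 6: row 3 has {A, B, D, E, F, G} and column 6 has {A, B, E, G}, leaving only C.
Row 4, column 2: row 4 has {A, C, E, G} and column 2 has {A, B, C, D, E}, leaving only F.
Row 4, column 6: row 4 has {A, C, E, F, G} and column 6 has {A, B, C, E, G}, leaving only D.
Row 2, column 6: row 2 has {C, G} and column 6 has {A, B, C, D, E, G}, leaving only F.
Row 4, column 3: row 4 has {A, C, D, E, F, G} and column 3 has {A, C, F, G}, leaving only B.
Row 5, column 3: row 5 has {A, B, D, F, G} and column 3 has {A, B, C, F, G}, leaving only E.
Row 2, column 3: row 2 has {C, F, G} and column 3 has {A, B, C, E, F, G}, leaving only D.
Row 5, column 5: row 5 has {A, B, D, E, F, G} and column 5 has {A, D, F}, leaving only C.
Row 1, column 5: row 1 has {A, B, F, G} and column 5 has {A, C, D, F}, leaving only E.
Row 2, column 5: row 2 has {C, D, F, G} and column 5 has {A, C, D, E, F}, leaving only B.
Row 1, column 1: row 1 has {A, B, E, F, G} and column 1 has {B, C, F, G}, leaving only D.
Row 1, column 7: row 1 has {A, B, D, E, F, G} and column 7 has {B, D, F, G}, leaving only C.
Row 6, column 1: row 6 has {C, D, E, F} and column 1 has {B, C, D, F, G}, leaving only A.
Row 2, column 1: row 2 has {B, C, D, F, G} and column 1 has {A, B, C, D, F, G}, leaving only E.
Row 2, column 7: row 2 has {B, C, D, E, F, G} and column 7 has {B, C, D, F, G}, leaving only A.
So row 2 reads: E C D G B F A.

E C D G B F A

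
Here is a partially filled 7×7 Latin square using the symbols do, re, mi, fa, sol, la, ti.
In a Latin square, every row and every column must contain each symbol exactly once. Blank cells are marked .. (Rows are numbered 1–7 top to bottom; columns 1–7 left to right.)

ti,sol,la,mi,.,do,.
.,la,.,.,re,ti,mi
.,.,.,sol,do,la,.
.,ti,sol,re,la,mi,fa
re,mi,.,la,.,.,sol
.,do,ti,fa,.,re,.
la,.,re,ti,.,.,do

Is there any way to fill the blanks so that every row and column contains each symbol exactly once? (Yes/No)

Yes

No row or column among the givens repeats a symbol, and propagating forced cells runs into no contradiction.
One valid completion exists (for instance, ti sol la mi fa do re / sol la fa do re ti mi / fa re mi sol do la ti / do ti sol re la mi fa / re mi do la ti fa sol / mi do ti fa sol re la / la fa re ti mi sol do).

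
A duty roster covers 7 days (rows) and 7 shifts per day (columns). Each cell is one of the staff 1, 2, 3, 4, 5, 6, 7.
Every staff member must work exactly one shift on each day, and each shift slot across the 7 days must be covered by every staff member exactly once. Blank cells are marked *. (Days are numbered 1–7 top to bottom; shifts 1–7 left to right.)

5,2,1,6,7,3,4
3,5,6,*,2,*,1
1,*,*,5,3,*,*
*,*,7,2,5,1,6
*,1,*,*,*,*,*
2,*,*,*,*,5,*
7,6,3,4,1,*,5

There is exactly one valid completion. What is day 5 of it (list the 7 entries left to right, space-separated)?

6 1 5 3 4 7 2

Day 2, shift 4: day 2 has {1, 2, 3, 5, 6} and shift 4 has {2, 4, 5, 6}, leaving only 7.
Day 5, shift 4: day 5 has {1} and shift 4 has {2, 4, 5, 6, 7}, leaving only 3.
Day 2, shift 6: day 2 has {1, 2, 3, 5, 6, 7} and shift 6 has {1, 3, 5}, leaving only 4.
Day 4, shift 1: day 4 has {1, 2, 5, 6, 7} and shift 1 has {1, 2, 3, 5, 7}, leaving only 4.
Day 5, shift 1: day 5 has {1, 3} and shift 1 has {1, 2, 3, 4, 5, 7}, leaving only 6.
Day 5, shift 5: day 5 has {1, 3, 6} and shift 5 has {1, 2, 3, 5, 7}, leaving only 4.
Day 4, shift 2: day 4 has {1, 2, 4, 5, 6, 7} and shift 2 has {1, 2, 5, 6}, leaving only 3.
Day 6, shift 3: day 6 has {2, 5} and shift 3 has {1, 3, 6, 7}, leaving only 4.
Day 3, shift 3: day 3 has {1, 3, 5} and shift 3 has {1, 3, 4, 6, 7}, leaving only 2.
Day 5, shift 3: day 5 has {1, 3, 4, 6} and shift 3 has {1, 2, 3, 4, 6, 7}, leaving only 5.
Day 3, shift 7: day 3 has {1, 2, 3, 5} and shift 7 has {1, 4, 5, 6}, leaving only 7.
Day 5, shift 7: day 5 has {1, 3, 4, 5, 6} and shift 7 has {1, 4, 5, 6, 7}, leaving only 2.
Day 5, shift 6: day 5 has {1, 2, 3, 4, 5, 6} and shift 6 has {1, 3, 4, 5}, leaving only 7.
So day 5 reads: 6 1 5 3 4 7 2.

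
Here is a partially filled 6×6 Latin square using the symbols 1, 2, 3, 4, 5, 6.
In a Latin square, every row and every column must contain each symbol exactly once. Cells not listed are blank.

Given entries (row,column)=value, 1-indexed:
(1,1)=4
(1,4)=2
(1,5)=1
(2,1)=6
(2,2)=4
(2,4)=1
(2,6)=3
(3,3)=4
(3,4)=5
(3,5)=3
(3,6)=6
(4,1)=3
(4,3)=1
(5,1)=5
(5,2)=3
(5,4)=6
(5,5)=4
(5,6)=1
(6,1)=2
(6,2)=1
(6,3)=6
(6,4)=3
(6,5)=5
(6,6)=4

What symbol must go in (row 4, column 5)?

Row 1, column 6: row 1 has {1, 2, 4} and column 6 has {1, 3, 4, 6}, leaving only 5.
Row 1, column 2: row 1 has {1, 2, 4, 5} and column 2 has {1, 3, 4}, leaving only 6.
Row 1, column 3: row 1 has {1, 2, 4, 5, 6} and column 3 has {1, 4, 6}, leaving only 3.
Row 2, column 5: row 2 has {1, 3, 4, 6} and column 5 has {1, 3, 4, 5}, leaving only 2.
Row 4 already has {1, 3} and column 5 already has {1, 2, 3, 4, 5}, so row 4, column 5 must be 6.

6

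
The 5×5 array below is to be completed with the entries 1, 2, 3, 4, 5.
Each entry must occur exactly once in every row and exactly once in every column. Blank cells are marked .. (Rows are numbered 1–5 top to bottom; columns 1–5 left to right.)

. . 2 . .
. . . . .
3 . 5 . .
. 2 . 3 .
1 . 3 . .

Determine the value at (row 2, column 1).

2

Row 2, column 1 is narrowed to {2, 4, 5}.
If it were 4, then row 4, column 1 would be left with no valid symbol.
If it were 5, then row 4, column 1 would be left with no valid symbol.
So row 2, column 1 must be 2.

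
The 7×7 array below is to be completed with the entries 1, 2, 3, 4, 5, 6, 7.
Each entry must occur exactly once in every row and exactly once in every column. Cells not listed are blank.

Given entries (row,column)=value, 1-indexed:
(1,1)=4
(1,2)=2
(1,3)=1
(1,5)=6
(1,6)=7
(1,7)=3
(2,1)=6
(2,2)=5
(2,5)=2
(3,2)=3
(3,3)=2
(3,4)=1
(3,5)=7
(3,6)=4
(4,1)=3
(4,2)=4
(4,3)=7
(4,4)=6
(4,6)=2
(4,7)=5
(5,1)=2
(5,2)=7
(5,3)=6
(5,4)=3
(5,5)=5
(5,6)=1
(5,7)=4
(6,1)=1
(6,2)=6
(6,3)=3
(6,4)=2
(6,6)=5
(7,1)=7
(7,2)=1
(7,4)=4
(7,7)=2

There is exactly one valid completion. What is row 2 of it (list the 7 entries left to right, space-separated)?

6 5 4 7 2 3 1

Row 2, column 3: row 2 has {2, 5, 6} and column 3 has {1, 2, 3, 6, 7}, leaving only 4.
Row 2, column 4: row 2 has {2, 4, 5, 6} and column 4 has {1, 2, 3, 4, 6}, leaving only 7.
Row 2, column 6: row 2 has {2, 4, 5, 6, 7} and column 6 has {1, 2, 4, 5, 7}, leaving only 3.
Row 2, column 7: row 2 has {2, 3, 4, 5, 6, 7} and column 7 has {2, 3, 4, 5}, leaving only 1.
So row 2 reads: 6 5 4 7 2 3 1.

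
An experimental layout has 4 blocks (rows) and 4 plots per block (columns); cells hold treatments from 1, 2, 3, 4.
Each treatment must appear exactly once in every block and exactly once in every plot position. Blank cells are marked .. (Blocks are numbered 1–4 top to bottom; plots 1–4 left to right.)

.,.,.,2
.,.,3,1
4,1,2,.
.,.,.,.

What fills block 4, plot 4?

4

Block 2, plot 1: block 2 has {1, 3} and plot 1 has {4}, leaving only 2.
Block 2, plot 2: block 2 has {1, 2, 3} and plot 2 has {1}, leaving only 4.
Block 1, plot 2: block 1 has {2} and plot 2 has {1, 4}, leaving only 3.
Block 1, plot 1: block 1 has {2, 3} and plot 1 has {2, 4}, leaving only 1.
Block 1, plot 3: block 1 has {1, 2, 3} and plot 3 has {2, 3}, leaving only 4.
Block 3, plot 4: block 3 has {1, 2, 4} and plot 4 has {1, 2}, leaving only 3.
Block 4 already has {} and plot 4 already has {1, 2, 3}, so block 4, plot 4 must be 4.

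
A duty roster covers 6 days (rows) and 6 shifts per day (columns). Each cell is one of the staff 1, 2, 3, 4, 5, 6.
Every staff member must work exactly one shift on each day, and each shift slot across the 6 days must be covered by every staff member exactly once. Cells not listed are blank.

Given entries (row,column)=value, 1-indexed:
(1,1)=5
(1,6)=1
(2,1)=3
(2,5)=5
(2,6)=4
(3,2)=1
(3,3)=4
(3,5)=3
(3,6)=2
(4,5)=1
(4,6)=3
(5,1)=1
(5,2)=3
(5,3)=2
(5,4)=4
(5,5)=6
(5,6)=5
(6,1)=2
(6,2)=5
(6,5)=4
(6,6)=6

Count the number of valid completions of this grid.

3

Day 1, shift 2: eliminating its day and shift leaves {2, 4, 6}.
Day 1, shift 3: eliminating its day and shift leaves {3, 6}.
Day 1, shift 4: eliminating its day and shift leaves {2, 3, 6}.
Day 1, shift 5: eliminating its day and shift leaves {2}.
Day 2, shift 2: eliminating its day and shift leaves {2, 6}.
Day 2, shift 3: eliminating its day and shift leaves {1, 6}.
Day 2, shift 4: eliminating its day and shift leaves {1, 2, 6}.
Day 3, shift 1: eliminating its day and shift leaves {6}.
Day 3, shift 4: eliminating its day and shift leaves {5, 6}.
Day 4, shift 1: eliminating its day and shift leaves {4, 6}.
Day 4, shift 2: eliminating its day and shift leaves {2, 4, 6}.
Day 4, shift 3: eliminating its day and shift leaves {5, 6}.
Day 4, shift 4: eliminating its day and shift leaves {2, 5, 6}.
Day 6, shift 3: eliminating its day and shift leaves {1, 3}.
Day 6, shift 4: eliminating its day and shift leaves {1, 3}.
Enumerating the assignments across these blanks that avoid any day or shift repeat gives 3 completions.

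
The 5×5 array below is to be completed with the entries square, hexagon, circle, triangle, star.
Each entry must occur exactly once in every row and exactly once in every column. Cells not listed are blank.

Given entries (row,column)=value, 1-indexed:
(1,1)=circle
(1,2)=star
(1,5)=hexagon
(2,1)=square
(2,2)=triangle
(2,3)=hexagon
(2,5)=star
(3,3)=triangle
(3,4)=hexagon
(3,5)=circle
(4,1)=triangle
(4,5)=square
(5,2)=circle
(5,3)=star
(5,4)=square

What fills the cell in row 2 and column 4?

circle

Row 2 already has {square, hexagon, triangle, star} and column 4 already has {square, hexagon}, so row 2, column 4 must be circle.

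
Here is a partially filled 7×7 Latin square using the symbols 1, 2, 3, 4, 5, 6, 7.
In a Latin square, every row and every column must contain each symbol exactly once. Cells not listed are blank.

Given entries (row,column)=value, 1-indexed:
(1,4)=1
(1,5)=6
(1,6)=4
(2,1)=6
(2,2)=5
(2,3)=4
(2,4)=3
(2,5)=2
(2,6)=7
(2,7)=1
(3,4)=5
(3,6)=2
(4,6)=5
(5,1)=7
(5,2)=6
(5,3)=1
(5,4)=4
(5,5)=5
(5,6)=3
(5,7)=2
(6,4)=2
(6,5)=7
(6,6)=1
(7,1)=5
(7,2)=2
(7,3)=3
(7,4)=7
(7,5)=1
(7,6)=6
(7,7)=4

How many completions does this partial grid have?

Row 1, column 1: eliminating its row and column leaves {2, 3}.
Row 1, column 2: eliminating its row and column leaves {3, 7}.
Row 1, column 3: eliminating its row and column leaves {2, 5, 7}.
Row 1, column 7: eliminating its row and column leaves {3, 5, 7}.
Row 3, column 1: eliminating its row and column leaves {1, 3, 4}.
Row 3, column 2: eliminating its row and column leaves {1, 3, 4, 7}.
Row 3, column 3: eliminating its row and column leaves {6, 7}.
Row 3, column 5: eliminating its row and column leaves {3, 4}.
Row 3, column 7: eliminating its row and column leaves {3, 6, 7}.
Row 4, column 1: eliminating its row and column leaves {1, 2, 3, 4}.
Row 4, column 2: eliminating its row and column leaves {1, 3, 4, 7}.
Row 4, column 3: eliminating its row and column leaves {2, 6, 7}.
Row 4, column 4: eliminating its row and column leaves {6}.
Row 4, column 5: eliminating its row and column leaves {3, 4}.
Row 4, column 7: eliminating its row and column leaves {3, 6, 7}.
Row 6, column 1: eliminating its row and column leaves {3, 4}.
Row 6, column 2: eliminating its row and column leaves {3, 4}.
Row 6, column 3: eliminating its row and column leaves {5, 6}.
Row 6, column 7: eliminating its row and column leaves {3, 5, 6}.
Enumerating the assignments across these blanks that avoid any row or column repeat gives 8 completions.

8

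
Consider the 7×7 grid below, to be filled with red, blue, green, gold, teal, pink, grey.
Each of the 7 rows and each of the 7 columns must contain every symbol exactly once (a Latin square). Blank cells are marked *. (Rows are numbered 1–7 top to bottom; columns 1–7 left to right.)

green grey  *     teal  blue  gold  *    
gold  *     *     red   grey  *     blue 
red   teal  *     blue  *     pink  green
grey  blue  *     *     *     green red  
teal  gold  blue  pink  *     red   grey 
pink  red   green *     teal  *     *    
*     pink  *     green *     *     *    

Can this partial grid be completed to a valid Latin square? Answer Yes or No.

No row or column among the givens repeats a symbol, and propagating forced cells runs into no contradiction.
One valid completion exists (for instance, green grey red teal blue gold pink / gold green pink red grey teal blue / red teal grey blue gold pink green / grey blue teal gold pink green red / teal gold blue pink green red grey / pink red green grey teal blue gold / blue pink gold green red grey teal).

Yes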